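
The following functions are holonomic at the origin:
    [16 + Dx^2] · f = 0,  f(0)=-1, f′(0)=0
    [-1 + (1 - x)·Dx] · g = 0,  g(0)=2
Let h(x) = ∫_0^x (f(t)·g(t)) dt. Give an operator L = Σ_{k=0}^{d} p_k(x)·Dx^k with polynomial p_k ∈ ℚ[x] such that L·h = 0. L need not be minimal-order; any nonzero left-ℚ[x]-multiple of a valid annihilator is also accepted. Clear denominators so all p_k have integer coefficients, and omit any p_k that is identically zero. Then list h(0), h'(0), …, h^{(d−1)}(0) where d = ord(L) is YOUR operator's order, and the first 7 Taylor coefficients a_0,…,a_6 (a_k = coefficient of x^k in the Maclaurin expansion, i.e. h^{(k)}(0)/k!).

L = (-16 + 16·x)·Dx + 2·Dx^2 + (-1 + x)·Dx^3  (order 3).
h: a_k = 0, -2, -1, 14/3, 7/2, -22/15, -11/9, …
ICs: h(0) = 0, h′(0) = -2, h′′(0) = -2.

f: a_k = -1, 0, 8, 0, -32/3, 0, 256/45, …
g: a_k = 2, 2, 2, 2, 2, 2, 2, …
Sym-product of L_f,L_g gives L₀ (≤ ord 2).
h=∫h₀ ⇒ L = L₀·Dx.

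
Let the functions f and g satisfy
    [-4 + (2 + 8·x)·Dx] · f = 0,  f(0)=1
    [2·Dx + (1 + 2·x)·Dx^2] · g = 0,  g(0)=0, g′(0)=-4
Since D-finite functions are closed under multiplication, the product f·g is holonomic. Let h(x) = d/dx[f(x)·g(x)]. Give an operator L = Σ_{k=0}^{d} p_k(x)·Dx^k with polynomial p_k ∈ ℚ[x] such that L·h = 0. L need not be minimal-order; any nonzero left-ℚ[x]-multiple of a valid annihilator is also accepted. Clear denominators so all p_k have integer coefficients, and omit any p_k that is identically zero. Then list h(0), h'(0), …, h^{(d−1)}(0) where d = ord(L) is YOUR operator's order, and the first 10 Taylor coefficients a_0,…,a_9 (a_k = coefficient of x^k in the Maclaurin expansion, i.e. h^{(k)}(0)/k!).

f: a_k = 1, 2, -2, 4, -10, 28, -84, 264, -858, 2860, …
g: a_k = 0, -4, 4, -16/3, 8, -64/5, 64/3, -256/7, 64, -1024/9, …
f·g: L₀ = L_f ⊗_s L_g, ord ≤ 1·2.
Derive L from L₀ (diff closure).
L = (2 + 16·x + 8·x^2) + (7 + 54·x + 120·x^2 + 64·x^3)·Dx + (1 + 11·x + 42·x^2 + 64·x^3 + 32·x^4)·Dx^2  (order 2).
h: a_k = -4, -8, 32, -320/3, 1048/3, -5808/5, 19776/5, -482816/35, 344024/7, -11227088/63, …
ICs: h(0) = -4, h′(0) = -8.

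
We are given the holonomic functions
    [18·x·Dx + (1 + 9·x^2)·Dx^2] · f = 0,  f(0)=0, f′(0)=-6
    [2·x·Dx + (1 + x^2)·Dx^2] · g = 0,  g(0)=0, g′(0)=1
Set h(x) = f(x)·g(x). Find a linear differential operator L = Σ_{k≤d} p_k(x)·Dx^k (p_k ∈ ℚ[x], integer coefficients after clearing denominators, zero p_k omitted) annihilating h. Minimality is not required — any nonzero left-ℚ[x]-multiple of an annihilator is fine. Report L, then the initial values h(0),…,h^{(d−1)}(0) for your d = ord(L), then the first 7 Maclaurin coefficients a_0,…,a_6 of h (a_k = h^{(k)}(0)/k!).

L = (-216·x - 3600·x^3 - 5184·x^5 + 6480·x^7 + 17496·x^9)·Dx + (-40 - 1452·x^2 - 6480·x^4 - 4536·x^6 + 22680·x^8 + 26244·x^10)·Dx^2 + (-80·x - 980·x^3 - 2160·x^5 + 2952·x^7 + 12960·x^9 + 8748·x^11)·Dx^3 + (-1 - 20·x^2 - 109·x^4 + 981·x^8 + 1620·x^10 + 729·x^12)·Dx^4  (order 4).
h: a_k = 0, 0, -6, 0, 20, 0, -522/5, …
ICs: h(0) = 0, h′(0) = 0, h′′(0) = -12, h′′′(0) = 0.

f: a_k = 0, -6, 0, 18, 0, -486/5, 0, …
g: a_k = 0, 1, 0, -1/3, 0, 1/5, 0, …
h₀=f·g: eliminate ⇒ L₀, order ≤ 2·2.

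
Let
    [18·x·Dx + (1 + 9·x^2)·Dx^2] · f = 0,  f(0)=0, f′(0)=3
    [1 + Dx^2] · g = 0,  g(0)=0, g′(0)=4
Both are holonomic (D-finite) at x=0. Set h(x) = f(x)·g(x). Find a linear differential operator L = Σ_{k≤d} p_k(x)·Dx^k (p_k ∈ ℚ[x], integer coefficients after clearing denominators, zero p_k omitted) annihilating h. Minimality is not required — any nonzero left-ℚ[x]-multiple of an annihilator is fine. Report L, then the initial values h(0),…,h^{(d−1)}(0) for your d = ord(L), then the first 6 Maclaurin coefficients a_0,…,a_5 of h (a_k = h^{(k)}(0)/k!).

f: a_k = 0, 3, 0, -9, 0, 243/5, …
g: a_k = 0, 4, 0, -2/3, 0, 1/30, …
Sym-product of L_f,L_g gives L₀ (≤ ord 4).
L = (370 + 9594·x^2 + 4131·x^4 + 2916·x^6 + 6561·x^8) + (684·x + 6804·x^3 + 8748·x^5 + 26244·x^7)·Dx + (380 + 9792·x^2 + 5346·x^4 + 5832·x^6 + 13122·x^8)·Dx^2 + (684·x + 6804·x^3 + 8748·x^5 + 26244·x^7)·Dx^3 + (10 + 198·x^2 + 1215·x^4 + 2916·x^6 + 6561·x^8)·Dx^4  (order 4).
h: a_k = 0, 0, 12, 0, -38, 0, …
ICs: h(0) = 0, h′(0) = 0, h′′(0) = 24, h′′′(0) = 0.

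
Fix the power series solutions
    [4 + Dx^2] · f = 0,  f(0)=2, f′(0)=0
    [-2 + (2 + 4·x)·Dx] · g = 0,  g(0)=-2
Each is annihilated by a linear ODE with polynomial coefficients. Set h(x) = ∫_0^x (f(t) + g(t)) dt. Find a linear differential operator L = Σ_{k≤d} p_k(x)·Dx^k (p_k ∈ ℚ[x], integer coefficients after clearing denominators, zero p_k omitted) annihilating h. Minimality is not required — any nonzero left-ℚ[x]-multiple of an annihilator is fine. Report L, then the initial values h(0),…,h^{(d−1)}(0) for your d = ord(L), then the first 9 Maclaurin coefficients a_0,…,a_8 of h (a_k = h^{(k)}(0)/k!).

L = (-28 - 64·x - 64·x^2)·Dx + (12 + 88·x + 192·x^2 + 128·x^3)·Dx^2 + (-7 - 16·x - 16·x^2)·Dx^3 + (3 + 22·x + 48·x^2 + 32·x^3)·Dx^4  (order 4).
h: a_k = 0, 0, -1, -1, -1/4, 31/60, -7/24, 881/2520, -33/64, …
ICs: h(0) = 0, h′(0) = 0, h′′(0) = -2, h′′′(0) = -6.

f: a_k = 2, 0, -4, 0, 4/3, 0, -8/45, 0, 4/315, …
g: a_k = -2, -2, 1, -1, 5/4, -7/4, 21/8, -33/8, 429/64, …
L₀ := lclm(L_f,L_g); ord L₀ ≤ 2+1.
∫: right-multiply L₀ by Dx.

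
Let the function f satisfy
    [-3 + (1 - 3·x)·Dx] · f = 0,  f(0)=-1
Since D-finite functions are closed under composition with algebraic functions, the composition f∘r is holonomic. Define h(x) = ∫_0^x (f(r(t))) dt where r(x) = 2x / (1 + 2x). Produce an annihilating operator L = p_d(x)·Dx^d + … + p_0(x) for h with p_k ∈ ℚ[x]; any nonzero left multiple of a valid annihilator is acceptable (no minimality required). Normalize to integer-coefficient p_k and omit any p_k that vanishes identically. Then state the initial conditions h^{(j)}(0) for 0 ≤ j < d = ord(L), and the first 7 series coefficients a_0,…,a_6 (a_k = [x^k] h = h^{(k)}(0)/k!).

L = 6·Dx + (-1 + 2·x + 8·x^2)·Dx^2  (order 2).
h: a_k = 0, -1, -3, -8, -24, -384/5, -256, …
ICs: h(0) = 0, h′(0) = -1.

f: a_k = -1, -3, -9, -27, -81, -243, -729, …
L₀ from L_f via x↦r, Dx↦r'^{-1}Dx.
Integrate: L := L₀·Dx.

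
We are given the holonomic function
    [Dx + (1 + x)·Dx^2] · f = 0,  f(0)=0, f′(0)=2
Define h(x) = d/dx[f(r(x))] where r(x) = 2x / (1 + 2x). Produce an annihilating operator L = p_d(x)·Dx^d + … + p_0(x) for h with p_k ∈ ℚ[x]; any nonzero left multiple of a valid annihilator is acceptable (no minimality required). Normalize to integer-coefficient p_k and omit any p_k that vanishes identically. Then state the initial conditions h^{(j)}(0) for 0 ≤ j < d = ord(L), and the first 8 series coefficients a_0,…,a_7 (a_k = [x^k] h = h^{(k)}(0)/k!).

f: a_k = 0, 2, -1, 2/3, -1/2, 2/5, -1/3, 2/7, …
Change of var in L_f (x↦r) gives L₀.
h₀' ⇒ L via d/dx closure of L₀.
L = (6 + 16·x) + (1 + 6·x + 8·x^2)·Dx  (order 1).
h: a_k = 4, -24, 112, -480, 1984, -8064, 32512, -130560, …
ICs: h(0) = 4.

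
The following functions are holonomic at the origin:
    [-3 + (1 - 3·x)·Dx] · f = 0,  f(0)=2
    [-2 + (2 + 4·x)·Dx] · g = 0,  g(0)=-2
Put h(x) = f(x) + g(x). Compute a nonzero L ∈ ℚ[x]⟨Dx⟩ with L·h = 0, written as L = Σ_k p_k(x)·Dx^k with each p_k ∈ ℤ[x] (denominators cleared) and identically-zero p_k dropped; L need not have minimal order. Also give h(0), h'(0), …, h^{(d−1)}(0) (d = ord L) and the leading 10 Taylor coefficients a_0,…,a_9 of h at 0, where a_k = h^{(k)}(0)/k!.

L = (-42 - 54·x) + (38 + 132·x + 162·x^2)·Dx + (-4 - 14·x + 42·x^2 + 108·x^3)·Dx^2  (order 2).
h: a_k = 0, 4, 19, 53, 653/4, 1937/4, 11685/8, 34959/8, 840237/64, 2518709/64, …
ICs: h(0) = 0, h′(0) = 4.

f: a_k = 2, 6, 18, 54, 162, 486, 1458, 4374, 13122, 39366, …
g: a_k = -2, -2, 1, -1, 5/4, -7/4, 21/8, -33/8, 429/64, -715/64, …
L₀ := lclm(L_f,L_g); ord L₀ ≤ 1+1.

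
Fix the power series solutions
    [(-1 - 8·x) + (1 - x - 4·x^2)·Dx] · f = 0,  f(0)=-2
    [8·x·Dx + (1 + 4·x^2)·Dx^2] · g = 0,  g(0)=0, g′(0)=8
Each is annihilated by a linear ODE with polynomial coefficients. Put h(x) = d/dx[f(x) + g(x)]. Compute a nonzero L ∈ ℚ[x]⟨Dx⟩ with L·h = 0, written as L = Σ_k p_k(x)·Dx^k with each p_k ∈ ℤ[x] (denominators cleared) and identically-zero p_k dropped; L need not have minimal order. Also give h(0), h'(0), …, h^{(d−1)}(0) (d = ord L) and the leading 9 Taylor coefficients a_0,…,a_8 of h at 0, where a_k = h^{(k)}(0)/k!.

f: a_k = -2, -2, -10, -18, -58, -130, -362, -882, -2330, …
g: a_k = 0, 8, 0, -32/3, 0, 128/5, 0, -512/7, 0, …
Weyl lclm of L_f,L_g ⇒ L₀ (ord ≤ 3).
h=h₀': d/dx-closure on L₀ ⇒ L.
L = (-40 + 160·x + 2272·x^2 + 4608·x^3 + 16896·x^4 + 6144·x^6) + (31 + 264·x + 364·x^2 + 2208·x^3 + 4160·x^4 + 12800·x^5 + 768·x^6 + 6144·x^7)·Dx + (-5 - 11·x - 80·x^2 + 116·x^3 + 80·x^4 + 704·x^5 + 1536·x^6 + 256·x^7 + 1024·x^8)·Dx^2  (order 2).
h: a_k = 6, -20, -86, -232, -522, -2172, -6686, -18640, -50674, …
ICs: h(0) = 6, h′(0) = -20.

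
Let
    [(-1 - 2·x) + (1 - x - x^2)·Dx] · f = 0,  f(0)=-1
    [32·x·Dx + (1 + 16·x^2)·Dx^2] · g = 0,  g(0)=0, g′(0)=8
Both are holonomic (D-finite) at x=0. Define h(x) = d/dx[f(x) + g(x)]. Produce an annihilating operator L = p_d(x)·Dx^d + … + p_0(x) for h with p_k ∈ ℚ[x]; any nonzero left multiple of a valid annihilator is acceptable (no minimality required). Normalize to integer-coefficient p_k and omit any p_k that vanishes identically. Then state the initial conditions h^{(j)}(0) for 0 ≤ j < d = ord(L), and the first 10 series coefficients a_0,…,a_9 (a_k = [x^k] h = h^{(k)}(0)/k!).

L = (-64 + 256·x + 3904·x^2 + 6912·x^3 + 9696·x^4 + 1536·x^6) + (25 + 24·x - 542·x^2 + 780·x^3 + 6800·x^4 + 6560·x^5 + 768·x^6 + 1536·x^7)·Dx + (-2 - 17·x - 62·x^2 - 202·x^3 - 445·x^4 + 1136·x^5 + 576·x^6 + 256·x^7 + 256·x^8)·Dx^2  (order 2).
h: a_k = 7, -4, -137, -20, 2008, -78, -32915, -272, 523793, -890, …
ICs: h(0) = 7, h′(0) = -4.

f: a_k = -1, -1, -2, -3, -5, -8, -13, -21, -34, -55, …
g: a_k = 0, 8, 0, -128/3, 0, 2048/5, 0, -32768/7, 0, 524288/9, …
f+g: L₀ = lclm(L_f,L_g), ord ≤ 1+2.
Differentiate: ansatz ord ≤ ord L₀ ⇒ L.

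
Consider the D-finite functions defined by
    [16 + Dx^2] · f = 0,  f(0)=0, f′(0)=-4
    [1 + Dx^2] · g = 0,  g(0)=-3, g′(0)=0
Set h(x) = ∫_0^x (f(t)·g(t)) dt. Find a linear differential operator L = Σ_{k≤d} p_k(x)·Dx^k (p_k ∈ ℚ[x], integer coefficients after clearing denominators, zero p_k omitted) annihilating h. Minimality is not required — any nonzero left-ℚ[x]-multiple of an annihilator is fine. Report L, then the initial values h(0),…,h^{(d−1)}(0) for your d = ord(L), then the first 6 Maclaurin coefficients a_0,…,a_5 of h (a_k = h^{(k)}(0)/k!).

L = 225·Dx + 34·Dx^3 + Dx^5  (order 5).
h: a_k = 0, 0, 6, 0, -19/2, 0, …
ICs: h(0) = 0, h′(0) = 0, h′′(0) = 12, h′′′(0) = 0, h′′′′(0) = -228.

f: a_k = 0, -4, 0, 32/3, 0, -128/15, …
g: a_k = -3, 0, 3/2, 0, -1/8, 0, …
Product ⇒ symmetric product L₀, ord ≤ 4.
∫: right-multiply L₀ by Dx.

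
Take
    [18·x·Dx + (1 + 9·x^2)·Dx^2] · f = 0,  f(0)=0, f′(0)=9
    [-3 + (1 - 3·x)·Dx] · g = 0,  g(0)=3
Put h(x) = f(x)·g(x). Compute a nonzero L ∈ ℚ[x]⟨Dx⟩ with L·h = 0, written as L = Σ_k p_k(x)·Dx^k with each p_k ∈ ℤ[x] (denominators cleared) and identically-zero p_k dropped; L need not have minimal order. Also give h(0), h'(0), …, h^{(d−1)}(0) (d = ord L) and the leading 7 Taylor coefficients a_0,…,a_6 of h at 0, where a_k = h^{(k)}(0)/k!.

L = 54·x + (6 - 18·x + 108·x^2)·Dx + (-1 + 3·x - 9·x^2 + 27·x^3)·Dx^2  (order 2).
h: a_k = 0, 27, 81, 162, 486, 9477/5, 28431/5, …
ICs: h(0) = 0, h′(0) = 27.

f: a_k = 0, 9, 0, -27, 0, 729/5, 0, …
g: a_k = 3, 9, 27, 81, 243, 729, 2187, …
Sym-product of L_f,L_g gives L₀ (≤ ord 2).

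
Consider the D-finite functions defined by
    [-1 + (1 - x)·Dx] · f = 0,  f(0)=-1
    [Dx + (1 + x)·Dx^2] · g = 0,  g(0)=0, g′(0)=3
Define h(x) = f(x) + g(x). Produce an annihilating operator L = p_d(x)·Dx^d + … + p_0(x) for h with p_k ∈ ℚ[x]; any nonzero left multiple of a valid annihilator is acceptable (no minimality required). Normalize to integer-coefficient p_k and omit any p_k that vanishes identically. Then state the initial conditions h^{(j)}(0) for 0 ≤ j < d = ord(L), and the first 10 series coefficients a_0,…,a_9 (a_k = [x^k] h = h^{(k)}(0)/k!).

L = (10 + 2·x)·Dx + (4 + 16·x + 4·x^2)·Dx^2 + (-3 - x + 3·x^2 + x^3)·Dx^3  (order 3).
h: a_k = -1, 2, -5/2, 0, -7/4, -2/5, -3/2, -4/7, -11/8, -2/3, …
ICs: h(0) = -1, h′(0) = 2, h′′(0) = -5.

f: a_k = -1, -1, -1, -1, -1, -1, -1, -1, -1, -1, …
g: a_k = 0, 3, -3/2, 1, -3/4, 3/5, -1/2, 3/7, -3/8, 1/3, …
Sum ⇒ L₀ = lclm(L_f,L_g) in ℚ(x)⟨Dx⟩.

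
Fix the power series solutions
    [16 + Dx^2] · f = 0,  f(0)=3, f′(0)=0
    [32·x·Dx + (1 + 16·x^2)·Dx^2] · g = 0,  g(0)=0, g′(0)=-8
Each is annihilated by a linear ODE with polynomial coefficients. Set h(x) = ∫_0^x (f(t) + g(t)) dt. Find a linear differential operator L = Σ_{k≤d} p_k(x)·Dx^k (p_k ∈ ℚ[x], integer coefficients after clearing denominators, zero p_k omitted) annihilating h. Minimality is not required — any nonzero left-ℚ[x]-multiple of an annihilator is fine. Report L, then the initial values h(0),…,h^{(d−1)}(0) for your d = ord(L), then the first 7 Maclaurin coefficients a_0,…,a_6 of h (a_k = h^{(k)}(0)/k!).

L = (-5632·x + 114688·x^3 + 131072·x^5)·Dx^2 + (-16 + 1792·x^2 + 36864·x^4 + 65536·x^6)·Dx^3 + (-352·x + 7168·x^3 + 8192·x^5)·Dx^4 + (-1 + 112·x^2 + 2304·x^4 + 4096·x^6)·Dx^5  (order 5).
h: a_k = 0, 3, -4, -8, 32/3, 32/5, -1024/15, …
ICs: h(0) = 0, h′(0) = 3, h′′(0) = -8, h′′′(0) = -48, h′′′′(0) = 256.

f: a_k = 3, 0, -24, 0, 32, 0, -256/15, …
g: a_k = 0, -8, 0, 128/3, 0, -2048/5, 0, …
f+g: L₀ = lclm(L_f,L_g), ord ≤ 2+2.
h=∫h₀ ⇒ L = L₀·Dx.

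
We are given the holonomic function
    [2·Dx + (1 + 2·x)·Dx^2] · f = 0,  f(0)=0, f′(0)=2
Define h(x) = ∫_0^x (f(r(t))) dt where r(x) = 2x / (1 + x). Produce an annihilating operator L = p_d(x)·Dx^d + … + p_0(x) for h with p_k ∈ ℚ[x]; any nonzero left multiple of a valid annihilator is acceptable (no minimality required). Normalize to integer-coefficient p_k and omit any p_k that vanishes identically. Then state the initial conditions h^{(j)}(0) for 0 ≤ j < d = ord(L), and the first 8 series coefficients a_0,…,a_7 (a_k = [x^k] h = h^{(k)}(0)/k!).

L = (6 + 10·x)·Dx^2 + (1 + 6·x + 5·x^2)·Dx^3  (order 3).
h: a_k = 0, 0, 2, -4, 31/3, -156/5, 1562/15, -372, …
ICs: h(0) = 0, h′(0) = 0, h′′(0) = 4.

f: a_k = 0, 2, -2, 8/3, -4, 32/5, -32/3, 128/7, …
L₀ from L_f via x↦r, Dx↦r'^{-1}Dx.
∫: right-multiply L₀ by Dx.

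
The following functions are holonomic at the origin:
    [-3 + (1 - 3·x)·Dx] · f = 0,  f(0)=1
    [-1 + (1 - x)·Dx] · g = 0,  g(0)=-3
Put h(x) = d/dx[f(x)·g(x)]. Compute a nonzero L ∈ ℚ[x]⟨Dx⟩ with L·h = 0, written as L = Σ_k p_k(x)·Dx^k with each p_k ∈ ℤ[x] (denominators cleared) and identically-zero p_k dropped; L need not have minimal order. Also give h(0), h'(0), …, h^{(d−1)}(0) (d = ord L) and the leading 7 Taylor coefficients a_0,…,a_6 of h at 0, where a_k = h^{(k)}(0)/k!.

L = (13 - 36·x + 27·x^2) + (-2 + 11·x - 18·x^2 + 9·x^3)·Dx  (order 1).
h: a_k = -12, -78, -360, -1452, -5460, -19674, -68880, …
ICs: h(0) = -12.

f: a_k = 1, 3, 9, 27, 81, 243, 729, …
g: a_k = -3, -3, -3, -3, -3, -3, -3, …
Product ⇒ symmetric product L₀, ord ≤ 1.
Derive L from L₀ (diff closure).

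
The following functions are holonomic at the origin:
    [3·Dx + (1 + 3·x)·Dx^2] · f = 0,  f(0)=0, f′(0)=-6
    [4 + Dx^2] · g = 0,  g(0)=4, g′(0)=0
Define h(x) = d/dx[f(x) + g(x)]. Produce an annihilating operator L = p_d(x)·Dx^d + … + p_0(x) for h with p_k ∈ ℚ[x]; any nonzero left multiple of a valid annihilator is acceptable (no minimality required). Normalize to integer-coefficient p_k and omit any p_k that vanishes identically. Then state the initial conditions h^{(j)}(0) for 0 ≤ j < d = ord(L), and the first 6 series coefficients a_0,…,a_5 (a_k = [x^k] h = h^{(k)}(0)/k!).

L = (348 + 144·x + 216·x^2) + (44 + 180·x + 216·x^2 + 216·x^3)·Dx + (87 + 36·x + 54·x^2)·Dx^2 + (11 + 45·x + 54·x^2 + 54·x^3)·Dx^3  (order 3).
h: a_k = -6, 2, -54, 518/3, -486, 21838/15, …
ICs: h(0) = -6, h′(0) = 2, h′′(0) = -108.

f: a_k = 0, -6, 9, -18, 81/2, -486/5, …
g: a_k = 4, 0, -8, 0, 8/3, 0, …
h₀=f+g: left-lcm gives L₀, ord ≤ 4.
Differentiate: ansatz ord ≤ ord L₀ ⇒ L.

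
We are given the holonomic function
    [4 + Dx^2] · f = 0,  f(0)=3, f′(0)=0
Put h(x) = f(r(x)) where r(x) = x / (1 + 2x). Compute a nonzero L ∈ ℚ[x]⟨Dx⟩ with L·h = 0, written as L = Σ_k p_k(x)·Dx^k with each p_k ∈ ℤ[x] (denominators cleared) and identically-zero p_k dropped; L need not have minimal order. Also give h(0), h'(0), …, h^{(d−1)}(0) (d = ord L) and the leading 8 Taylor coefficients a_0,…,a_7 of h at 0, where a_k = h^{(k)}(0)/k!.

L = 4 + (4 + 24·x + 48·x^2 + 32·x^3)·Dx + (1 + 8·x + 24·x^2 + 32·x^3 + 16·x^4)·Dx^2  (order 2).
h: a_k = 3, 0, -6, 24, -70, 176, -6004/15, 4176/5, …
ICs: h(0) = 3, h′(0) = 0.

f: a_k = 3, 0, -6, 0, 2, 0, -4/15, 0, …
f∘r: x↦r, Dx↦Dx/r' in L_f ⇒ L₀.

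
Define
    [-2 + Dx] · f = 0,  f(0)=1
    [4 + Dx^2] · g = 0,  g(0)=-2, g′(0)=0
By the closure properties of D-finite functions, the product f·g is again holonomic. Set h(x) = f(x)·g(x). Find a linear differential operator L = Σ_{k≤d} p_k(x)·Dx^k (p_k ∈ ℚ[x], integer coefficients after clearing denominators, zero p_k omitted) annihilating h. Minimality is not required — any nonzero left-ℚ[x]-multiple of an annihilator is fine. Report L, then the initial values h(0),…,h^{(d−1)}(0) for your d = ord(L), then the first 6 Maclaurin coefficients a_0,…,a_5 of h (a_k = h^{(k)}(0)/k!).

f: a_k = 1, 2, 2, 4/3, 2/3, 4/15, …
g: a_k = -2, 0, 4, 0, -4/3, 0, …
f·g: L₀ = L_f ⊗_s L_g, ord ≤ 1·2.
L = 8 - 4·Dx + Dx^2  (order 2).
h: a_k = -2, -4, 0, 16/3, 16/3, 32/15, …
ICs: h(0) = -2, h′(0) = -4.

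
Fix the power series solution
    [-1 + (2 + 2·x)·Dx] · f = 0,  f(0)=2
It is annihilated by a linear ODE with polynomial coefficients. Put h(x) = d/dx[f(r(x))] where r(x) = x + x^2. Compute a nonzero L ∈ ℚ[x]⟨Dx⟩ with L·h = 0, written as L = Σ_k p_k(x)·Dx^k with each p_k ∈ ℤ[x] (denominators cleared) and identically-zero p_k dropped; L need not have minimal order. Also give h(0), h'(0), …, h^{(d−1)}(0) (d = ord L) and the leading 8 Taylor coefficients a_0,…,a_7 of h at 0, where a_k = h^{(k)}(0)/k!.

L = 3 + (-2 - 6·x - 6·x^2 - 4·x^3)·Dx  (order 1).
h: a_k = 1, 3/2, -9/8, 3/16, 75/128, -171/256, 147/1024, 867/2048, …
ICs: h(0) = 1.

f: a_k = 2, 1, -1/4, 1/8, -5/64, 7/128, -21/512, 33/1024, …
Change of var in L_f (x↦r) gives L₀.
h=h₀': d/dx-closure on L₀ ⇒ L.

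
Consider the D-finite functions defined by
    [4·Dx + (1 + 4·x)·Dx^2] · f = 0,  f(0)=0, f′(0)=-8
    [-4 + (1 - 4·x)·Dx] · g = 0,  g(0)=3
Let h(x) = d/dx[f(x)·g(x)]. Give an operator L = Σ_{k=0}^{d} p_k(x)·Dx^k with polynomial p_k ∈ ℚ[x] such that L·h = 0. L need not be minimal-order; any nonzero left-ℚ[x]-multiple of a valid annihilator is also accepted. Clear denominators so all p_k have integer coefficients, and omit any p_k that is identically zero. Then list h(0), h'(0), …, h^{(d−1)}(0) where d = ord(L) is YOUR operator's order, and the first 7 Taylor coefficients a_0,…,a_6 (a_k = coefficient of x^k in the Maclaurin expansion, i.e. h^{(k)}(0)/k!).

f: a_k = 0, -8, 16, -128/3, 128, -2048/5, 4096/3, …
g: a_k = 3, 12, 48, 192, 768, 3072, 12288, …
L₀ := L_f ⊗_s L_g (sym. prod.), ord ≤ 2.
Differentiate: ansatz ord ≤ ord L₀ ⇒ L.
L = 64 + (4 + 80·x)·Dx + (-1 + 16·x^2)·Dx^2  (order 2).
h: a_k = -24, -96, -960, -3584, -24064, -454656/5, -2613248/5, …
ICs: h(0) = -24, h′(0) = -96.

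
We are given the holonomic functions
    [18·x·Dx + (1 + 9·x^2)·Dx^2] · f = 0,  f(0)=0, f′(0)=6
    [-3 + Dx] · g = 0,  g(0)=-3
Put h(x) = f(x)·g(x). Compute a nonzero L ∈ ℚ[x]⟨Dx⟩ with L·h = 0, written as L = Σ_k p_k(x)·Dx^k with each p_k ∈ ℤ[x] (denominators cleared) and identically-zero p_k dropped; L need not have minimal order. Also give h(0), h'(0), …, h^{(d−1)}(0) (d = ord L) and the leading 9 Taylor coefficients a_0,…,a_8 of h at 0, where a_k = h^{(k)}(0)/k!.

f: a_k = 0, 6, 0, -18, 0, 486/5, 0, -4374/7, 0, …
g: a_k = -3, -9, -27/2, -27/2, -81/8, -243/40, -243/80, -729/560, -2187/4480, …
Product ⇒ symmetric product L₀, ord ≤ 2.
L = (9 - 54·x + 81·x^2) + (-6 + 18·x - 54·x^2)·Dx + (1 + 9·x^2)·Dx^2  (order 2).
h: a_k = 0, -18, -54, -27, 81, -2187/20, -2673/4, 203391/280, 247131/56, …
ICs: h(0) = 0, h′(0) = -18.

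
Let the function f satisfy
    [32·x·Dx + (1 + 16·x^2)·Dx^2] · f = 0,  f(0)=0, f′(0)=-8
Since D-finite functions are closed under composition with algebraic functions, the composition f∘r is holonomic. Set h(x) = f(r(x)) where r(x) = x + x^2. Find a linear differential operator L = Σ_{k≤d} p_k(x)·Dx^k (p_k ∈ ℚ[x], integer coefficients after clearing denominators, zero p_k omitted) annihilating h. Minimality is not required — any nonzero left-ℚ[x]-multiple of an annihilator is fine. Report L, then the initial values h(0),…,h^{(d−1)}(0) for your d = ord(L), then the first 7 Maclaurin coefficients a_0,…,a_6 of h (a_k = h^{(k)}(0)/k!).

L = (-2 + 32·x + 128·x^2 + 192·x^3 + 96·x^4)·Dx + (1 + 2·x + 16·x^2 + 64·x^3 + 80·x^4 + 32·x^5)·Dx^2  (order 2).
h: a_k = 0, -8, -8, 128/3, 128, -1408/5, -6016/3, …
ICs: h(0) = 0, h′(0) = -8.

f: a_k = 0, -8, 0, 128/3, 0, -2048/5, 0, …
Substitute x→r, Dx→(1/r')Dx; clear ⇒ L₀.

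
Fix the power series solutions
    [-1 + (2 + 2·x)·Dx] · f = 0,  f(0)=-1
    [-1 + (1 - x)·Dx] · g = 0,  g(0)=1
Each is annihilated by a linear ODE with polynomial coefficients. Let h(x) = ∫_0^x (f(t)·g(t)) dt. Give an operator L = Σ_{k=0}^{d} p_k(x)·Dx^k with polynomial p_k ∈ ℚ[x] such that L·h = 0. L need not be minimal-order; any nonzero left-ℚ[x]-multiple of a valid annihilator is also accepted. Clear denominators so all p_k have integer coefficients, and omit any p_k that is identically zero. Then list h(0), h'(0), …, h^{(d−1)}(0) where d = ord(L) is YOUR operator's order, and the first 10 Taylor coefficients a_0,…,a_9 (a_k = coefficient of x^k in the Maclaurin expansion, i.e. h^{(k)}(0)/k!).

f: a_k = -1, -1/2, 1/8, -1/16, 5/128, -7/256, 21/1024, -33/2048, 429/32768, -715/65536, …
g: a_k = 1, 1, 1, 1, 1, 1, 1, 1, 1, 1, …
L₀ := L_f ⊗_s L_g (sym. prod.), ord ≤ 1.
h=∫₀ˣh₀: take L = L₀·Dx.
L = (3 + x)·Dx + (-2 + 2·x^2)·Dx^2  (order 2).
h: a_k = 0, -1, -3/4, -11/24, -23/64, -179/640, -365/1536, -1439/7168, -2911/16384, -46147/294912, …
ICs: h(0) = 0, h′(0) = -1.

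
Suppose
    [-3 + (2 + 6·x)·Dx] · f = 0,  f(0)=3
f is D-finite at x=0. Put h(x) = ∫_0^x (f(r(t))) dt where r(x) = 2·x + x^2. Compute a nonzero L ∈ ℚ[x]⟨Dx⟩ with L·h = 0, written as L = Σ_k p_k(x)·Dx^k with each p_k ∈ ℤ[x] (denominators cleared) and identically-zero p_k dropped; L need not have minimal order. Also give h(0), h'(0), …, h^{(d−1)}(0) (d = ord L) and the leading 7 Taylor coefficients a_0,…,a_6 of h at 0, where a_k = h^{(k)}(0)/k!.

f: a_k = 3, 9/2, -27/8, 81/16, -1215/128, 5103/256, -45927/1024, …
Change of var in L_f (x↦r) gives L₀.
∫: right-multiply L₀ by Dx.
L = (-3 - 3·x)·Dx + (1 + 6·x + 3·x^2)·Dx^2  (order 2).
h: a_k = 0, 3, 9/2, -3, 27/4, -189/10, 243/4, …
ICs: h(0) = 0, h′(0) = 3.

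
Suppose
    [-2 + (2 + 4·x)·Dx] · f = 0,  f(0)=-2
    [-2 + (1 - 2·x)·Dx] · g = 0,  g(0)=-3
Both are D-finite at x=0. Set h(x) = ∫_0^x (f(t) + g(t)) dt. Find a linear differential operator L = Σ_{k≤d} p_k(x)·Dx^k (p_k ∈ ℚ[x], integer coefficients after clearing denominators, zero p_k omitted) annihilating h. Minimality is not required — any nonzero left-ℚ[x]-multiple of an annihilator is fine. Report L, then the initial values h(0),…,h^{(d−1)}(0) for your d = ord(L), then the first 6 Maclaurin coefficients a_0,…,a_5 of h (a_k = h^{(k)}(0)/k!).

L = (10 + 12·x)·Dx + (-9 - 28·x - 36·x^2)·Dx^2 + (1 + 6·x - 4·x^2 - 24·x^3)·Dx^3  (order 3).
h: a_k = 0, -5, -4, -11/3, -25/4, -187/20, …
ICs: h(0) = 0, h′(0) = -5, h′′(0) = -8.

f: a_k = -2, -2, 1, -1, 5/4, -7/4, …
g: a_k = -3, -6, -12, -24, -48, -96, …
Sum ⇒ L₀ = lclm(L_f,L_g) in ℚ(x)⟨Dx⟩.
h=∫h₀ ⇒ L = L₀·Dx.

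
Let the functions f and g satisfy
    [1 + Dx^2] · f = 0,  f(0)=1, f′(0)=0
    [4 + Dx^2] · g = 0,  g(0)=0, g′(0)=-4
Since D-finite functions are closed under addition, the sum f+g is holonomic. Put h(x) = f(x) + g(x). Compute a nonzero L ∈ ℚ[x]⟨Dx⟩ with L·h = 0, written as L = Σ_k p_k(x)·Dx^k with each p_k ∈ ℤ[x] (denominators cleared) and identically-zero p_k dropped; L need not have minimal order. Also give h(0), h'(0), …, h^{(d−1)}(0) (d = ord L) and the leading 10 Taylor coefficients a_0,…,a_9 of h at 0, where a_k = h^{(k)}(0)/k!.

f: a_k = 1, 0, -1/2, 0, 1/24, 0, -1/720, 0, 1/40320, 0, …
g: a_k = 0, -4, 0, 8/3, 0, -8/15, 0, 16/315, 0, -8/2835, …
f+g: L₀ = lclm(L_f,L_g), ord ≤ 2+2.
L = 4 + 5·Dx^2 + Dx^4  (order 4).
h: a_k = 1, -4, -1/2, 8/3, 1/24, -8/15, -1/720, 16/315, 1/40320, -8/2835, …
ICs: h(0) = 1, h′(0) = -4, h′′(0) = -1, h′′′(0) = 16.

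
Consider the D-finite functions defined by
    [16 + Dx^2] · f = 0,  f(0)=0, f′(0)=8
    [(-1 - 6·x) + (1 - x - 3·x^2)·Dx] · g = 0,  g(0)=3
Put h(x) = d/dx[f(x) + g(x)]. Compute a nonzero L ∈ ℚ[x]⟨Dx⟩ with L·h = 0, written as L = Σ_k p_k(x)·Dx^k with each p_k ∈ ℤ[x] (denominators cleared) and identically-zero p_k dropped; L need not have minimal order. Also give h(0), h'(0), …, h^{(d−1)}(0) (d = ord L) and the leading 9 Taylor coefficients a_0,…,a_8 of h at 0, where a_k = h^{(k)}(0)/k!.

L = (4672 + 20416·x + 66304·x^2 + 32640·x^3 + 66240·x^4 + 62208·x^5 + 62208·x^6) + (-464 - 2352·x + 3792·x^2 + 6752·x^3 - 2400·x^4 + 5184·x^5 + 24192·x^6 + 20736·x^7)·Dx + (292 + 1276·x + 4144·x^2 + 2040·x^3 + 4140·x^4 + 3888·x^5 + 3888·x^6)·Dx^2 + (-29 - 147·x + 237·x^2 + 422·x^3 - 150·x^4 + 324·x^5 + 1512·x^6 + 1296·x^7)·Dx^3  (order 3).
h: a_k = 11, 24, -1, 228, 2056/3, 1746, 203017/45, 12192, 9861391/315, …
ICs: h(0) = 11, h′(0) = 24, h′′(0) = -2.

f: a_k = 0, 8, 0, -64/3, 0, 256/15, 0, -2048/315, 0, …
g: a_k = 3, 3, 12, 21, 57, 120, 291, 651, 1524, …
L₀ := lclm(L_f,L_g); ord L₀ ≤ 2+1.
Differentiate: ansatz ord ≤ ord L₀ ⇒ L.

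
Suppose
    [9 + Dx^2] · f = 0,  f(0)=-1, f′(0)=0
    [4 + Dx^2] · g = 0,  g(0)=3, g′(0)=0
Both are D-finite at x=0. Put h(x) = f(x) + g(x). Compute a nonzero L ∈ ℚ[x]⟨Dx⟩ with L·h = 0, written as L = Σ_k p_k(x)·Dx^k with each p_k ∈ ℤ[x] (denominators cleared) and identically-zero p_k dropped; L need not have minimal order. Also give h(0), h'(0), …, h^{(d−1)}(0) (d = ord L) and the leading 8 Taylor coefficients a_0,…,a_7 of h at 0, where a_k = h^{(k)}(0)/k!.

L = 36 + 13·Dx^2 + Dx^4  (order 4).
h: a_k = 2, 0, -3/2, 0, -11/8, 0, 179/240, 0, …
ICs: h(0) = 2, h′(0) = 0, h′′(0) = -3, h′′′(0) = 0.

f: a_k = -1, 0, 9/2, 0, -27/8, 0, 81/80, 0, …
g: a_k = 3, 0, -6, 0, 2, 0, -4/15, 0, …
Weyl lclm of L_f,L_g ⇒ L₀ (ord ≤ 4).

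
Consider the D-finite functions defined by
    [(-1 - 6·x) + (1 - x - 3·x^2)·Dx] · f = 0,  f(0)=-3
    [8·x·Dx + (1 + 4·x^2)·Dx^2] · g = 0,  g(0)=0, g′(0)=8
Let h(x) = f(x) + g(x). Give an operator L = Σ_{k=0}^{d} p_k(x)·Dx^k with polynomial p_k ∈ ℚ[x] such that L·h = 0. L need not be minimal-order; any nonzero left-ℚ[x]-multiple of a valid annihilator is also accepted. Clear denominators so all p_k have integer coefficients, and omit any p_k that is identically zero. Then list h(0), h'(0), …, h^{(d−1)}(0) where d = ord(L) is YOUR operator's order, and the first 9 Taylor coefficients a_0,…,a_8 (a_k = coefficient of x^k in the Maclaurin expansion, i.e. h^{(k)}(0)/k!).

f: a_k = -3, -3, -12, -21, -57, -120, -291, -651, -1524, …
g: a_k = 0, 8, 0, -32/3, 0, 128/5, 0, -512/7, 0, …
Sum ⇒ L₀ = lclm(L_f,L_g) in ℚ(x)⟨Dx⟩.
L = (-32 + 128·x + 1488·x^2 + 2880·x^3 + 8424·x^4 + 2592·x^6)·Dx + (25 + 160·x + 214·x^2 + 1188·x^3 + 2628·x^4 + 6264·x^5 + 432·x^6 + 2592·x^7)·Dx^2 + (-4 - 9·x - 54·x^2 + 66·x^3 + x^4 + 444·x^5 + 720·x^6 + 144·x^7 + 432·x^8)·Dx^3  (order 3).
h: a_k = -3, 5, -12, -95/3, -57, -472/5, -291, -5069/7, -1524, …
ICs: h(0) = -3, h′(0) = 5, h′′(0) = -24.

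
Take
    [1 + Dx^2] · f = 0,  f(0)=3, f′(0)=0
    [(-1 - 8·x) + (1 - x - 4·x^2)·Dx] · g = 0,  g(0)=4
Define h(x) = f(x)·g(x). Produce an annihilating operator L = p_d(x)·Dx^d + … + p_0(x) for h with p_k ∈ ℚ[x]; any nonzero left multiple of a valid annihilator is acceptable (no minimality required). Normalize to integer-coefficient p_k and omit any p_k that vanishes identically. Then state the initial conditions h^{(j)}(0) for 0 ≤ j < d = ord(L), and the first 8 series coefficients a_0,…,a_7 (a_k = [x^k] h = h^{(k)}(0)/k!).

f: a_k = 3, 0, -3/2, 0, 1/8, 0, -1/240, 0, …
g: a_k = 4, 4, 20, 36, 116, 260, 724, 1764, …
Sym-product of L_f,L_g gives L₀ (≤ ord 2).
L = (7 + x + 4·x^2) + (2 + 16·x)·Dx + (-1 + x + 4·x^2)·Dx^2  (order 2).
h: a_k = 12, 12, 54, 102, 637/2, 1453/2, 120029/60, 294389/60, …
ICs: h(0) = 12, h′(0) = 12.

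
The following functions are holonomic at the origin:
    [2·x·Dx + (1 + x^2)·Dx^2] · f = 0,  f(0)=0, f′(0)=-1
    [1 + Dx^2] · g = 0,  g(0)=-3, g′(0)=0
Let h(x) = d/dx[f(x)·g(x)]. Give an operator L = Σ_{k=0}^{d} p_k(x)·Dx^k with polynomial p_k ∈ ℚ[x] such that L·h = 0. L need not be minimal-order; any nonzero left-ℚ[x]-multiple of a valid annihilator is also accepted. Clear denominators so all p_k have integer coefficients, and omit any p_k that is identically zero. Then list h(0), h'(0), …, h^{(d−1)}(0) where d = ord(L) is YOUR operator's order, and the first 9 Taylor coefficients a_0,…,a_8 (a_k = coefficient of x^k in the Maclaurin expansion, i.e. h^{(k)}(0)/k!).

f: a_k = 0, -1, 0, 1/3, 0, -1/5, 0, 1/7, 0, …
g: a_k = -3, 0, 3/2, 0, -1/8, 0, 1/240, 0, -1/13440, …
Sym-product of L_f,L_g gives L₀ (≤ ord 4).
Derive L from L₀ (diff closure).
L = (110 + 294·x^2 + 461·x^4 + 96·x^6 + 12·x^8 + 2·x^10 + x^12) + (68·x + 284·x^3 + 280·x^5 + 80·x^7 + 20·x^9 + 4·x^11)·Dx + (120 + 340·x^2 + 534·x^4 + 148·x^6 + 32·x^8 + 8·x^10 + 2·x^12)·Dx^2 + (68·x + 284·x^3 + 280·x^5 + 80·x^7 + 20·x^9 + 4·x^11)·Dx^3 + (10 + 46·x^2 + 73·x^4 + 52·x^6 + 20·x^8 + 6·x^10 + x^12)·Dx^4  (order 4).
h: a_k = 3, 0, -15/2, 0, 49/8, 0, -1301/240, 0, 23147/4480, …
ICs: h(0) = 3, h′(0) = 0, h′′(0) = -15, h′′′(0) = 0.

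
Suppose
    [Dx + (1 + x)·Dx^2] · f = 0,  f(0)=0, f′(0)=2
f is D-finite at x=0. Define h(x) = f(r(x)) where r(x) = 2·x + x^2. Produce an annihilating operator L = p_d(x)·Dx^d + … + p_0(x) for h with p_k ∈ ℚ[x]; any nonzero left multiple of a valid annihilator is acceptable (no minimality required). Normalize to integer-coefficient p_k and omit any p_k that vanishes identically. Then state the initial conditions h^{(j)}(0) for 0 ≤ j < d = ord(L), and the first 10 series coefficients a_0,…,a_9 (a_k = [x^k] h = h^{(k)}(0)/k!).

f: a_k = 0, 2, -1, 2/3, -1/2, 2/5, -1/3, 2/7, -1/4, 2/9, …
L₀ from L_f via x↦r, Dx↦r'^{-1}Dx.
L = Dx + (1 + x)·Dx^2  (order 2).
h: a_k = 0, 4, -2, 4/3, -1, 4/5, -2/3, 4/7, -1/2, 4/9, …
ICs: h(0) = 0, h′(0) = 4.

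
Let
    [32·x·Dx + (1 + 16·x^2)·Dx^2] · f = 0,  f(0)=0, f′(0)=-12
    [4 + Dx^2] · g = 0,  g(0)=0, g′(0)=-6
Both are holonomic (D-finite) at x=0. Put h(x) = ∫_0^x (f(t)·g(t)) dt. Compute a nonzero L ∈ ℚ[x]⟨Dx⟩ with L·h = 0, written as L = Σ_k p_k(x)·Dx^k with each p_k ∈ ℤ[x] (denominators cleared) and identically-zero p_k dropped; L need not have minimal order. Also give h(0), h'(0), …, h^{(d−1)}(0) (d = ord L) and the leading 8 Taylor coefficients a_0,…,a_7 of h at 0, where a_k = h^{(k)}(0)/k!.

f: a_k = 0, -12, 0, 64, 0, -3072/5, 0, 49152/7, …
g: a_k = 0, -6, 0, 4, 0, -4/5, 0, 8/105, …
f·g: L₀ = L_f ⊗_s L_g, ord ≤ 2·2.
h=∫₀ˣh₀: take L = L₀·Dx.
L = (1360 + 60416·x^2 + 106496·x^4 + 262144·x^6 + 1048576·x^8)·Dx + (2304·x + 45056·x^3 + 196608·x^5 + 1048576·x^7)·Dx^2 + (360 + 15872·x^2 + 36864·x^4 + 131072·x^6 + 524288·x^8)·Dx^3 + (576·x + 11264·x^3 + 49152·x^5 + 262144·x^7)·Dx^4 + (5 + 192·x^2 + 2560·x^4 + 16384·x^6 + 65536·x^8)·Dx^5  (order 5).
h: a_k = 0, 0, 0, 24, 0, -432/5, 0, 3952/7, …
ICs: h(0) = 0, h′(0) = 0, h′′(0) = 0, h′′′(0) = 144, h′′′′(0) = 0.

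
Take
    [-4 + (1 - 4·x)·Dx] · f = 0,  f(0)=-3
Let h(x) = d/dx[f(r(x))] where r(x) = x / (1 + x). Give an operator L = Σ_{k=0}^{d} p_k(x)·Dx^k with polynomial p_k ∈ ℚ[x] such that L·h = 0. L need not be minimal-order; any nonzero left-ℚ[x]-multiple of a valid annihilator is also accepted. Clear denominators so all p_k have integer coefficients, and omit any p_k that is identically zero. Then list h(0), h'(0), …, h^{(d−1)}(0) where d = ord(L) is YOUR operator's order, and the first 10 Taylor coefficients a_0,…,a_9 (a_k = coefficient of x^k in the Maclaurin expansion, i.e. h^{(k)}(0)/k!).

f: a_k = -3, -12, -48, -192, -768, -3072, -12288, -49152, -196608, -786432, …
f∘r: x↦r, Dx↦Dx/r' in L_f ⇒ L₀.
h₀' ⇒ L via d/dx closure of L₀.
L = 6 + (-1 + 3·x)·Dx  (order 1).
h: a_k = -12, -72, -324, -1296, -4860, -17496, -61236, -209952, -708588, -2361960, …
ICs: h(0) = -12.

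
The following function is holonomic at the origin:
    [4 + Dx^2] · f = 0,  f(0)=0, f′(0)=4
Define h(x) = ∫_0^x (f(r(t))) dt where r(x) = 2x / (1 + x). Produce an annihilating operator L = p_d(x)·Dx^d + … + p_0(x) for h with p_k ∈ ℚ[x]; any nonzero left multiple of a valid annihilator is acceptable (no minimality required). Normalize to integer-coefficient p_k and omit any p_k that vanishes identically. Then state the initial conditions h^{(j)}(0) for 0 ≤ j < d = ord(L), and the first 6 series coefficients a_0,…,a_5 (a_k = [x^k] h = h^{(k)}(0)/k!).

L = 16·Dx + (2 + 6·x + 6·x^2 + 2·x^3)·Dx^2 + (1 + 4·x + 6·x^2 + 4·x^3 + x^4)·Dx^3  (order 3).
h: a_k = 0, 0, 4, -8/3, -10/3, 56/5, …
ICs: h(0) = 0, h′(0) = 0, h′′(0) = 8.

f: a_k = 0, 4, 0, -8/3, 0, 8/15, …
Substitute x→r, Dx→(1/r')Dx; clear ⇒ L₀.
h=∫₀ˣh₀: take L = L₀·Dx.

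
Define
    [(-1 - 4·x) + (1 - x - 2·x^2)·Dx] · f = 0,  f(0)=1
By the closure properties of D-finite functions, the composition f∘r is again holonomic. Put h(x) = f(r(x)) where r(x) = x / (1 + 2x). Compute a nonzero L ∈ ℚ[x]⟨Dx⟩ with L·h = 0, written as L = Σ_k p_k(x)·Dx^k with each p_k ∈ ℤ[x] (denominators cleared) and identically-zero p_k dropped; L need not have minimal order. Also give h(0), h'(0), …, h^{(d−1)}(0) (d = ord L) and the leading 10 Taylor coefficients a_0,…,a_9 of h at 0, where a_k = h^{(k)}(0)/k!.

L = (-1 - 6·x) + (1 + 5·x + 6·x^2)·Dx  (order 1).
h: a_k = 1, 1, 1, -3, 9, -27, 81, -243, 729, -2187, …
ICs: h(0) = 1.

f: a_k = 1, 1, 3, 5, 11, 21, 43, 85, 171, 341, …
Substitute x→r, Dx→(1/r')Dx; clear ⇒ L₀.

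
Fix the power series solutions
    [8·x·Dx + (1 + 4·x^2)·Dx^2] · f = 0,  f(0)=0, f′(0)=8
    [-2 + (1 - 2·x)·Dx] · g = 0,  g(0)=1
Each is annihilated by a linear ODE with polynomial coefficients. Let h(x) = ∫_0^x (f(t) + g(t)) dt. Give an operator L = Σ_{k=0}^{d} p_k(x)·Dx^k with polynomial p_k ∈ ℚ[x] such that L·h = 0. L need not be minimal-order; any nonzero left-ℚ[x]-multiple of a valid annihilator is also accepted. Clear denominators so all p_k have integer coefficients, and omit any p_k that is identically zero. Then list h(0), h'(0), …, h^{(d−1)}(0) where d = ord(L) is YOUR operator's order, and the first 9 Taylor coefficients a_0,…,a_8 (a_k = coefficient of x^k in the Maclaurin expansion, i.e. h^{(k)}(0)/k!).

L = (8 - 64·x - 96·x^2)·Dx^2 + (-8 + 8·x - 32·x^2 - 96·x^3)·Dx^3 + (1 - 16·x^4)·Dx^4  (order 4).
h: a_k = 0, 1, 5, 4/3, -2/3, 16/5, 48/5, 64/7, 48/7, …
ICs: h(0) = 0, h′(0) = 1, h′′(0) = 10, h′′′(0) = 8.

f: a_k = 0, 8, 0, -32/3, 0, 128/5, 0, -512/7, 0, …
g: a_k = 1, 2, 4, 8, 16, 32, 64, 128, 256, …
L₀ := lclm(L_f,L_g); ord L₀ ≤ 2+1.
Integrate: L := L₀·Dx.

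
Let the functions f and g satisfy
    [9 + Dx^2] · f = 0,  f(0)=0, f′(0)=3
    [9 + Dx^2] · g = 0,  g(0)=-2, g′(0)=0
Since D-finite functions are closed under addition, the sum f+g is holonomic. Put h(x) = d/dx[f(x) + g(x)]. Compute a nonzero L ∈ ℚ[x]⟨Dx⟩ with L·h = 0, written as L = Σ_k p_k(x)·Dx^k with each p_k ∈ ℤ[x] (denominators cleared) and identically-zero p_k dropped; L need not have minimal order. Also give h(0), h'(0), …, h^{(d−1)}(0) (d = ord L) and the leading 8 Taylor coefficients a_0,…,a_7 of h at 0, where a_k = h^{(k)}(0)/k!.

f: a_k = 0, 3, 0, -9/2, 0, 81/40, 0, -243/560, …
g: a_k = -2, 0, 9, 0, -27/4, 0, 81/40, 0, …
Sum ⇒ L₀ = lclm(L_f,L_g) in ℚ(x)⟨Dx⟩.
Derive L from L₀ (diff closure).
L = 9 + Dx^2  (order 2).
h: a_k = 3, 18, -27/2, -27, 81/8, 243/20, -243/80, -729/280, …
ICs: h(0) = 3, h′(0) = 18.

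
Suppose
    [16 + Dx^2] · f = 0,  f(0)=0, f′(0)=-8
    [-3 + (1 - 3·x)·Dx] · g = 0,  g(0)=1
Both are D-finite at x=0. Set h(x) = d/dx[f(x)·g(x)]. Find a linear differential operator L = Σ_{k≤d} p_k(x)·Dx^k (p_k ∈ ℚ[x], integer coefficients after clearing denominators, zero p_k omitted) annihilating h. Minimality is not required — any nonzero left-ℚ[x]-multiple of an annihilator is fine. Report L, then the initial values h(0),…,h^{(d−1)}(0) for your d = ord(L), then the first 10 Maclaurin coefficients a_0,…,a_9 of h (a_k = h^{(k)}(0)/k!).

f: a_k = 0, -8, 0, 64/3, 0, -256/15, 0, 2048/315, 0, -4096/2835, …
g: a_k = 1, 3, 9, 27, 81, 243, 729, 2187, 6561, 19683, …
L₀ := L_f ⊗_s L_g (sym. prod.), ord ≤ 2.
h=h₀': d/dx-closure on L₀ ⇒ L.
L = (-2 - 96·x + 144·x^2) + (-6 + 18·x)·Dx + (1 - 6·x + 9·x^2)·Dx^2  (order 2).
h: a_k = -8, -48, -152, -608, -7096/3, -42576/5, -1339096/45, -10712768/105, -108470872/315, -216941744/189, …
ICs: h(0) = -8, h′(0) = -48.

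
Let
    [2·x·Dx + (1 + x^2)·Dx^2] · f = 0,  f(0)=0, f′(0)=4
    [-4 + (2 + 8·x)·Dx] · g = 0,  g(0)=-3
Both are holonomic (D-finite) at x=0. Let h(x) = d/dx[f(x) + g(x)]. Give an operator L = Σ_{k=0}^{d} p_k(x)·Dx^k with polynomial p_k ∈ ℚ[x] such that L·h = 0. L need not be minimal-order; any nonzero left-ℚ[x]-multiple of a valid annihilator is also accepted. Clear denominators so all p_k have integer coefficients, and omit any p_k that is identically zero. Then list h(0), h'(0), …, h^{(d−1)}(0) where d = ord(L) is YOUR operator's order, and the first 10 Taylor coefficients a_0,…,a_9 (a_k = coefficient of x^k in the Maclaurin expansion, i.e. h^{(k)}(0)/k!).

L = (-4 - 40·x + 12·x^2 + 24·x^3) + (-14 - 16·x - 50·x^2 + 48·x^3 + 84·x^4)·Dx + (-2 - 6·x + 12·x^2 + 18·x^3 + 14·x^4 + 24·x^5)·Dx^2  (order 2).
h: a_k = -2, 12, -40, 120, -416, 1512, -5548, 20592, -77216, 291720, …
ICs: h(0) = -2, h′(0) = 12.

f: a_k = 0, 4, 0, -4/3, 0, 4/5, 0, -4/7, 0, 4/9, …
g: a_k = -3, -6, 6, -12, 30, -84, 252, -792, 2574, -8580, …
Weyl lclm of L_f,L_g ⇒ L₀ (ord ≤ 3).
Differentiate: ansatz ord ≤ ord L₀ ⇒ L.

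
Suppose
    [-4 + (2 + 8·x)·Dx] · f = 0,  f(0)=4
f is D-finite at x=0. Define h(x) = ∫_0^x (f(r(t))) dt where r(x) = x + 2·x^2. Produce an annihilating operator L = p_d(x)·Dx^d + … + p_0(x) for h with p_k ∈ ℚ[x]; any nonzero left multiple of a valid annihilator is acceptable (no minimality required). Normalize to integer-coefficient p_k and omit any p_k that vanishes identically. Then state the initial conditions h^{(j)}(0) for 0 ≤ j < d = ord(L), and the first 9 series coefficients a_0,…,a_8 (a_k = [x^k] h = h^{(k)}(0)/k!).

f: a_k = 4, 8, -8, 16, -40, 112, -336, 1056, -3432, …
Substitute x→r, Dx→(1/r')Dx; clear ⇒ L₀.
Integrate: L := L₀·Dx.
L = (-2 - 8·x)·Dx + (1 + 4·x + 8·x^2)·Dx^2  (order 2).
h: a_k = 0, 4, 4, 8/3, -4, 24/5, -8/3, -48/7, 28, …
ICs: h(0) = 0, h′(0) = 4.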